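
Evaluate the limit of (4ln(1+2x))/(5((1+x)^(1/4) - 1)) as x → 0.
Both numerator and denominator → 0 as x → 0; this is a 0/0 indeterminate form.
Expand each to leading order near x = 0: numerator ~ 8·x, denominator ~ 5·x/4.
The limit of the ratio is 32/5.

Final answer: 32/5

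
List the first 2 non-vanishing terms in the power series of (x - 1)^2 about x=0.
1 - 2·x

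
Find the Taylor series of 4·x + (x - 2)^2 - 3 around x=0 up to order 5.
x^2 + 1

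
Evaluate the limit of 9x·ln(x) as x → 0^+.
This is a 0·∞ indeterminate form at x → 0⁺.
Rewrite the product as 9·ln(x) / x^(-1) and apply L'Hôpital, or use the standard hierarchy x^(-1) ≫ |ln x| as x → 0⁺.
The indeterminate product → 0, so the limit = 0.

Final answer: 0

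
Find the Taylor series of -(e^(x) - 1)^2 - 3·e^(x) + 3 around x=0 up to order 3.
-3·x^3/2 - 5·x^2/2 - 3·x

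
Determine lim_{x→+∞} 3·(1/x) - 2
Evaluate the dominant behaviour as x → +∞; each term tends to a finite value or vanishes.
Limit = -2.

Final answer: -2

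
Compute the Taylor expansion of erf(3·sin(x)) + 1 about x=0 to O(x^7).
1153·x^5/(20·√(π)) - 19·x^3/√(π) + 6·x/√(π) + 1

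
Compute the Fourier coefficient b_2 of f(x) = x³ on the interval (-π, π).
b_2 = (1/π) ∫_{-π}^{π} f(x)·sin(2x) dx.
Evaluate the integral (use parity and integration by parts as needed): b_2 = 3/2 - π^2.

Final answer: 3/2 - π^2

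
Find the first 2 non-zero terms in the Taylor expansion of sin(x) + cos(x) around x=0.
x + 1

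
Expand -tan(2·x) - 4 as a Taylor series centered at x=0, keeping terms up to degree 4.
-8·x^3/3 - 2·x - 4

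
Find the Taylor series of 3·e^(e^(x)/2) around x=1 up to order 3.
3·e^(e/2) + 3·e·e^(e/2)·(x - 1)/2 + (3·e·e^(e/2)/4 + 3·e^(2)·e^(e/2)/8)·(x - 1)^2 + (e·e^(e/2)/4 + e^(3)·e^(e/2)/16 + 3·e^(2)·e^(e/2)/8)·(x - 1)^3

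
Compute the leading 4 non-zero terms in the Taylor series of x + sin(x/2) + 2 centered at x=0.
x^5/3840 - x^3/48 + 3·x/2 + 2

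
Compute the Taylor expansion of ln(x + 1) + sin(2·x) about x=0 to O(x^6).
7·x^5/15 - x^4/4 - x^3 - x^2/2 + 3·x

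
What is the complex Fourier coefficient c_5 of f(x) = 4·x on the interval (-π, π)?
Compute the real Fourier coefficients first: a_5 = 0, b_5 = 8/5.
Then c_5 = (a_5 − i·b_5)/2 = -4·i/5.

Final answer: -4·i/5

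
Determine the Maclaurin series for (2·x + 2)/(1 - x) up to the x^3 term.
4·x^3 + 4·x^2 + 4·x + 2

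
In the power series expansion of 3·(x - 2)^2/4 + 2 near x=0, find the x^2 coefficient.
Expand to order 2: 3·(x - 2)^2/4 + 2 = 3·x^2/4 - 3·x + 5 + O(x^3).
The coefficient of x^2 is 3/4.

Final answer: 3/4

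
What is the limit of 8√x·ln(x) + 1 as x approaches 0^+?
The product is a 0·∞ indeterminate form at x → 0⁺.
Rewrite the product as 8·ln(x) / x^(-1/2) and apply L'Hôpital, or use the standard hierarchy x^(-1/2) ≫ |ln x| as x → 0⁺.
The indeterminate product → 0, so the limit = 1.

Final answer: 1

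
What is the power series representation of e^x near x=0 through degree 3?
x^3/6 + x^2/2 + x + 1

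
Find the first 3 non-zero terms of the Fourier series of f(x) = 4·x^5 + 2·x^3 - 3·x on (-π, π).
(-156·π^2 + 8·π^4 + 930)·sin(x) + (-4·π^4 - 24 + 18·π^2)·sin(2·x) + (-124·π^2/27 + 86/81 + 8·π^4/3)·sin(3·x)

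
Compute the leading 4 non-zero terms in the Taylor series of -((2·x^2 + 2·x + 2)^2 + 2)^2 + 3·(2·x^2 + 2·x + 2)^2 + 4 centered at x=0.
-264·x^3 - 172·x^2 - 72·x - 20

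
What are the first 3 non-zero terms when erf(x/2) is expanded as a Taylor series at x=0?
x^5/(160·√(π)) - x^3/(12·√(π)) + x/√(π)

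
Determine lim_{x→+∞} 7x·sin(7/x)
As x → +∞: let u = 7/x → 0⁺; then 7·x·sin(7/x) = 7·7·sin(u)/u → 7·7·1 = 49.
Limit = 49.

Final answer: 49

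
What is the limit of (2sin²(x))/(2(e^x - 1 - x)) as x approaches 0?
Both numerator and denominator → 0 as x → 0; this is a 0/0 indeterminate form.
Expand each to leading order near x = 0: numerator ~ 2·x^2, denominator ~ x^2.
The limit of the ratio is 2.

Final answer: 2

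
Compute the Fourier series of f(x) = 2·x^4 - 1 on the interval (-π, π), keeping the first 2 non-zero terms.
(96 - 16·π^2)·cos(x) - 1 + 2·π^4/5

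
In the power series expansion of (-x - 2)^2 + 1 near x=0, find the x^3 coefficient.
Expand to order 3: (-x - 2)^2 + 1 = x^2 + 4·x + 5 + O(x^4).
The coefficient of x^3 is 0.

Final answer: 0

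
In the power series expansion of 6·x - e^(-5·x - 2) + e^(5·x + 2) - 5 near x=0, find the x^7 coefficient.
Expand to order 7: 6·x - e^(-5·x - 2) + e^(5·x + 2) - 5 = x^7·(15625·e^(-2)/1008 + 15625·e^(2)/1008) + x^6·(-3125·e^(-2)/144 + 3125·e^(2)/144) + x^5·(625·e^(-2)/24 + 625·e^(2)/24) + x^4·(-625·e^(-2)/24 + 625·e^(2)/24) + x^3·(125·e^(-2)/6 + 125·e^(2)/6) + x^2·(-25·e^(-2)/2 + 25·e^(2)/2) + x·(5·e^(-2) + 6 + 5·e^(2)) - 5 - e^(-2) + e^(2) + O(x^8).
The coefficient of x^7 is 15625·e^(-2)/1008 + 15625·e^(2)/1008.

Final answer: 15625·e^(-2)/1008 + 15625·e^(2)/1008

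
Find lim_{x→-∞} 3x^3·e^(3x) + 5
The product is a 0·∞ indeterminate form at x → -∞.
Rewrite the product as 3x^3 / e^(-3x) (an ∞/∞ form) and apply L'Hôpital, or use the standard hierarchy e^(3|x|) ≫ |x^3| as x → -∞.
The indeterminate product → 0, so the limit = 5.

Final answer: 5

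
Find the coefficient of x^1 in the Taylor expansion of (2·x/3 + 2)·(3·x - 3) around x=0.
Expand to order 1: (2·x/3 + 2)·(3·x - 3) = 4·x - 6 + O(x^2).
The coefficient of x^1 is 4.

Final answer: 4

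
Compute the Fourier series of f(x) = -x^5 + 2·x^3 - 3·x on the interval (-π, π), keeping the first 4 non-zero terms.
(-270 - 2·π^4 + 44·π^2)·sin(x) + (-7·π^2 + 27/2 + π^4)·sin(2·x) + (-2·π^4/3 - 314/81 + 76·π^2/27)·sin(3·x) + (-13·π^2/8 + 135/64 + π^4/2)·sin(4·x)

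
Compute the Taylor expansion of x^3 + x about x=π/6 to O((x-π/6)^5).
π^3/216 + π/6 + (π^2/12 + 1)·(x - π/6) + π·(x - π/6)^2/2 + (x - π/6)^3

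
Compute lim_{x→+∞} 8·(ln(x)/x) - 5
Evaluate the dominant behaviour as x → +∞; each term tends to a finite value or vanishes.
Limit = -5.

Final answer: -5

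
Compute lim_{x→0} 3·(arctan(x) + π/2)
Direct substitution at x = 0 gives 3·π/2.

Final answer: 3·π/2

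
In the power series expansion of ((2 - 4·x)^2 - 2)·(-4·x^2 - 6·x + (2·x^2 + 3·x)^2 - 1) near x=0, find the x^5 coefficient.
Expand to order 5: ((2 - 4·x)^2 - 2)·(-4·x^2 - 6·x + (2·x^2 + 3·x)^2 - 1) = 128·x^5 - 104·x^4 - 152·x^3 + 90·x^2 + 4·x - 2 + O(x^6).
The coefficient of x^5 is 128.

Final answer: 128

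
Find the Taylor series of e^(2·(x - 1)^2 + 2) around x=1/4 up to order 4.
e^(25/8) - 3·e^(25/8)·(x - 1/4) + 13·e^(25/8)·(x - 1/4)^2/2 - 21·e^(25/8)·(x - 1/4)^3/2 + 115·e^(25/8)·(x - 1/4)^4/8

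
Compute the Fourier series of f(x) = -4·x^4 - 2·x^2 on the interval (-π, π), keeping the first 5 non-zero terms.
(-184 + 32·π^2)·cos(x) + (10 - 8·π^2)·cos(2·x) + (-40/27 + 32·π^2/9)·cos(3·x) + (1/4 - 2·π^2)·cos(4·x) - 4·π^4/5 - 2·π^2/3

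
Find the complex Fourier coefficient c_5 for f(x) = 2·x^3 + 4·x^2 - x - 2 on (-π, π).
Compute the real Fourier coefficients first: a_5 = -16/25, b_5 = -74/125 + 4·π^2/5.
Then c_5 = (a_5 − i·b_5)/2 = -8/25 - 2·i·π^2/5 + 37·i/125.

Final answer: -8/25 - 2·i·π^2/5 + 37·i/125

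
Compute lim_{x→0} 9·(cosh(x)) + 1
Direct substitution at x = 0 gives 10.

Final answer: 10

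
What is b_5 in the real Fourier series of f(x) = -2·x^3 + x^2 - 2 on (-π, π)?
b_5 = (1/π) ∫_{-π}^{π} f(x)·sin(5x) dx.
Evaluate the integral (use parity and integration by parts as needed): b_5 = 24/125 - 4·π^2/5.

Final answer: 24/125 - 4·π^2/5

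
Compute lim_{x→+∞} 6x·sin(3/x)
As x → +∞: let u = 3/x → 0⁺; then 6·x·sin(3/x) = 6·3·sin(u)/u → 6·3·1 = 18.
Limit = 18.

Final answer: 18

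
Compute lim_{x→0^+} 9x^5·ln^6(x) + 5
The product is a 0·∞ indeterminate form at x → 0⁺.
Rewrite the product as 9·ln^6(x) / x^(-5) and apply L'Hôpital, or use the standard hierarchy x^(-5) ≫ |ln x|^6 as x → 0⁺.
The indeterminate product → 0, so the limit = 5.

Final answer: 5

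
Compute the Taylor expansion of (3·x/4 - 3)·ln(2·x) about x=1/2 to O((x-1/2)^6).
-21·(x - 1/2)/4 + 27·(x - 1/2)^2/4 - 17·(x - 1/2)^3/2 + 25·(x - 1/2)^4/2 - 99·(x - 1/2)^5/5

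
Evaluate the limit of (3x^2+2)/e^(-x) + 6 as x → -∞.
The quotient is an ∞/∞ indeterminate form as x → -∞.
Compare growth rates of the dominant terms (exponentials ≫ polynomials ≫ logarithms), or apply L'Hôpital's rule; the quotient → 0.
Adding the constant: 0 + 6 = 6. Limit = 6.

Final answer: 6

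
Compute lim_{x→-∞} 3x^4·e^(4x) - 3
The product is a 0·∞ indeterminate form at x → -∞.
Rewrite the product as 3x^4 / e^(-4x) (an ∞/∞ form) and apply L'Hôpital, or use the standard hierarchy e^(4|x|) ≫ |x^4| as x → -∞.
The indeterminate product → 0, so the limit = -3.

Final answer: -3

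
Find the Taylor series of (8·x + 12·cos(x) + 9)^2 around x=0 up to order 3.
-96·x^3 - 188·x^2 + 336·x + 441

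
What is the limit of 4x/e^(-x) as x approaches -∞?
This is an ∞/∞ indeterminate form as x → -∞.
Compare growth rates of the dominant terms (exponentials ≫ polynomials ≫ logarithms), or apply L'Hôpital's rule; the quotient → 0.
Limit = 0.

Final answer: 0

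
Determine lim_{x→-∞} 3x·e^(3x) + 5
The product is a 0·∞ indeterminate form at x → -∞.
Rewrite the product as 3x / e^(-3x) (an ∞/∞ form) and apply L'Hôpital, or use the standard hierarchy e^(3|x|) ≫ |x| as x → -∞.
The indeterminate product → 0, so the limit = 5.

Final answer: 5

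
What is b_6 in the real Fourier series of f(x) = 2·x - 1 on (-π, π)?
b_6 = (1/π) ∫_{-π}^{π} f(x)·sin(6x) dx.
Evaluate the integral (use parity and integration by parts as needed): b_6 = -2/3.

Final answer: -2/3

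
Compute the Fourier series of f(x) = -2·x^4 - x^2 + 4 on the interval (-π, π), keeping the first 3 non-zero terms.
(-92 + 16·π^2)·cos(x) + (5 - 4·π^2)·cos(2·x) - 2·π^4/5 - π^2/3 + 4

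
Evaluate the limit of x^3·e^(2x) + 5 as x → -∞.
The product is a 0·∞ indeterminate form at x → -∞.
Rewrite the product as x^3 / e^(-2x) (an ∞/∞ form) and apply L'Hôpital, or use the standard hierarchy e^(2|x|) ≫ |x^3| as x → -∞.
The indeterminate product → 0, so the limit = 5.

Final answer: 5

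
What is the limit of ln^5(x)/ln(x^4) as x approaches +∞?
This is an ∞/∞ indeterminate form as x → +∞.
Write ln(x^4) = 4·ln(x), reducing the quotient to ln^4(x)/4 → ∞.
Limit = ∞.

Final answer: ∞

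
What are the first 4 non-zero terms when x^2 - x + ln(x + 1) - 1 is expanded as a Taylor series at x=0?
-x^4/4 + x^3/3 + x^2/2 - 1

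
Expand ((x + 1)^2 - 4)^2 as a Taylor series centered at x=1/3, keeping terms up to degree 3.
400/81 - 320·(x - 1/3)/27 + 8·(x - 1/3)^2/3 + 16·(x - 1/3)^3/3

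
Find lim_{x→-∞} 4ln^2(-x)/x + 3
The quotient is an ∞/∞ indeterminate form as x → -∞.
Compare growth rates of the dominant terms (exponentials ≫ polynomials ≫ logarithms), or apply L'Hôpital's rule; the quotient → 0.
Adding the constant: 0 + 3 = 3. Limit = 3.

Final answer: 3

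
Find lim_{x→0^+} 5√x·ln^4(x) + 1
The product is a 0·∞ indeterminate form at x → 0⁺.
Rewrite the product as 5·ln^4(x) / x^(-1/2) and apply L'Hôpital, or use the standard hierarchy x^(-1/2) ≫ |ln x|^4 as x → 0⁺.
The indeterminate product → 0, so the limit = 1.

Final answer: 1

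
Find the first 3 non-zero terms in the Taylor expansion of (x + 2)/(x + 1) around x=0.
x^2 - x + 2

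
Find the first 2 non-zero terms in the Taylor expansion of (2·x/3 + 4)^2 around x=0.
16·x/3 + 16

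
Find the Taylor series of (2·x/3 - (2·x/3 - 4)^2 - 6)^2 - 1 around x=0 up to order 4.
16·x^4/81 - 16·x^3/3 + 500·x^2/9 - 264·x + 483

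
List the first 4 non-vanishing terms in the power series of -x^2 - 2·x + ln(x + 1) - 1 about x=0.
x^3/3 - 3·x^2/2 - x - 1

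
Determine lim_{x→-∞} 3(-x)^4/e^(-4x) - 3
The quotient is an ∞/∞ indeterminate form as x → -∞.
Compare growth rates of the dominant terms (exponentials ≫ polynomials ≫ logarithms), or apply L'Hôpital's rule; the quotient → 0.
Adding the constant: 0 - 3 = -3. Limit = -3.

Final answer: -3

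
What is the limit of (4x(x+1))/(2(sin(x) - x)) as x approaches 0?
Both numerator and denominator → 0 as x → 0; this is a 0/0 indeterminate form.
Expand each to leading order near x = 0: numerator ~ 4·x, denominator ~ -x^3/3.
The limit of the ratio is -∞.

Final answer: -∞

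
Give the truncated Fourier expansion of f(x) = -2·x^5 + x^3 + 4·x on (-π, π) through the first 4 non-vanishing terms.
(-484 - 4·π^4 + 82·π^2)·sin(x) + (-11·π^2 + 25/2 + 2·π^4)·sin(2·x) + (-4·π^4/3 + 20/81 + 98·π^2/27)·sin(3·x) + (-7·π^2/4 - 43/32 + π^4)·sin(4·x)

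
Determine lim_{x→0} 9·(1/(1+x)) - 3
Direct substitution at x = 0 gives 6.

Final answer: 6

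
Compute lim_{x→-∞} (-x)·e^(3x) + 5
The product is a 0·∞ indeterminate form at x → -∞.
Rewrite the product as (-x) / e^(-3x) (an ∞/∞ form) and apply L'Hôpital, or use the standard hierarchy e^(3|x|) ≫ |(-x)| as x → -∞.
The indeterminate product → 0, so the limit = 5.

Final answer: 5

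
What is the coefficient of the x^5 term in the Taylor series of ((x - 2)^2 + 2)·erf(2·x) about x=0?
Expand to order 5: ((x - 2)^2 + 2)·erf(2·x) = 496·x^5/(15·√(π)) + 64·x^4/(3·√(π)) - 28·x^3/√(π) - 16·x^2/√(π) + 24·x/√(π) + O(x^6).
The coefficient of x^5 is 496/(15·√(π)).

Final answer: 496/(15·√(π))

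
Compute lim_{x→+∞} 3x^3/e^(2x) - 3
The quotient is an ∞/∞ indeterminate form as x → +∞.
The exponential denominator e^(2x) dominates the polynomial numerator (e^x ≫ x^3 as x → ∞), so the quotient → 0.
Adding the constant: 0 - 3 = -3. Limit = -3.

Final answer: -3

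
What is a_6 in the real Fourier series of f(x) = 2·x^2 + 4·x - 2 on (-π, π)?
a_6 = (1/π) ∫_{-π}^{π} f(x)·cos(6x) dx.
Evaluate the integral (use parity and integration by parts as needed): a_6 = 2/9.

Final answer: 2/9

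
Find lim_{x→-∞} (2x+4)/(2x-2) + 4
Evaluate the dominant behaviour as x → -∞; each term tends to a finite value or vanishes.
Limit = 5.

Final answer: 5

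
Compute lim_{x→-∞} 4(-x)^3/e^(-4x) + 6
The quotient is an ∞/∞ indeterminate form as x → -∞.
Compare growth rates of the dominant terms (exponentials ≫ polynomials ≫ logarithms), or apply L'Hôpital's rule; the quotient → 0.
Adding the constant: 0 + 6 = 6. Limit = 6.

Final answer: 6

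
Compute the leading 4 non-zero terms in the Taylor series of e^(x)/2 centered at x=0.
x^3/12 + x^2/4 + x/2 + 1/2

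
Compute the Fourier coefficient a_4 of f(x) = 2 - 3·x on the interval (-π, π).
a_4 = (1/π) ∫_{-π}^{π} f(x)·cos(4x) dx.
Evaluate the integral (use parity and integration by parts as needed): a_4 = 0.

Final answer: 0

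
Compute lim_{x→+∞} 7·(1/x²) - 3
Evaluate the dominant behaviour as x → +∞; each term tends to a finite value or vanishes.
Limit = -3.

Final answer: -3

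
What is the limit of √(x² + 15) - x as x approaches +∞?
This is an ∞ − ∞ indeterminate form.
Multiply and divide by the conjugate √(x²+15) + x; the x² terms cancel, leaving 15/(√(x²+15)+x) → 0.
Limit = 0.

Final answer: 0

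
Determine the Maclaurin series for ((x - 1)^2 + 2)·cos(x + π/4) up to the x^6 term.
13·√(2)·x^6/480 + 7·√(2)·x^5/240 - 17·√(2)·x^4/48 + √(2)·x^3/4 + 3·√(2)·x^2/4 - 5·√(2)·x/2 + 3·√(2)/2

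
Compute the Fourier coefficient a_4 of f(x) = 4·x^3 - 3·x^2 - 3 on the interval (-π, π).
a_4 = (1/π) ∫_{-π}^{π} f(x)·cos(4x) dx.
Evaluate the integral (use parity and integration by parts as needed): a_4 = -3/4.

Final answer: -3/4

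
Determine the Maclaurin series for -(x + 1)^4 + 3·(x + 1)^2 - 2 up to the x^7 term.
-x^4 - 4·x^3 - 3·x^2 + 2·x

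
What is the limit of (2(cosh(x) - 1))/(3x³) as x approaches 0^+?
Both numerator and denominator → 0 as x → 0^+; this is a 0/0 indeterminate form.
Expand each to leading order near x = 0: numerator ~ x^2, denominator ~ 3·x^3.
The limit of the ratio is ∞.

Final answer: ∞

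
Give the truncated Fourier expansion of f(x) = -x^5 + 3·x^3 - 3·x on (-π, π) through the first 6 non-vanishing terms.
(-282 - 2·π^4 + 46·π^2)·sin(x) + (-8·π^2 + 15 + π^4)·sin(2·x) + (-2·π^4/3 - 350/81 + 94·π^2/27)·sin(3·x) + (-17·π^2/8 + 147/64 + π^4/2)·sin(4·x) + (-2·π^4/5 - 978/625 + 38·π^2/25)·sin(5·x) + (-32·π^2/27 + 97/81 + π^4/3)·sin(6·x)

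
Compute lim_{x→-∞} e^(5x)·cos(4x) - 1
Evaluate the dominant behaviour as x → -∞; each term tends to a finite value or vanishes.
Limit = -1.

Final answer: -1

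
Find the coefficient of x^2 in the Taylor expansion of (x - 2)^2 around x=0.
Expand to order 2: (x - 2)^2 = x^2 - 4·x + 4 + O(x^3).
The coefficient of x^2 is 1.

Final answer: 1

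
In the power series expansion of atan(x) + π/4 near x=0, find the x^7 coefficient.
Expand to order 7: atan(x) + π/4 = -x^7/7 + x^5/5 - x^3/3 + x + π/4 + O(x^8).
The coefficient of x^7 is -1/7.

Final answer: -1/7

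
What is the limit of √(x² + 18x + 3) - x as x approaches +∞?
This is an ∞ − ∞ indeterminate form.
Multiply and divide by the conjugate √(x²+18x + 3) + x; the x² terms cancel, leaving (18x + 3)/(√(x²+18x + 3)+x) → 18/2 = 9.
Limit = 9.

Final answer: 9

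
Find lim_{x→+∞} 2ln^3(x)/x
This is an ∞/∞ indeterminate form as x → +∞.
The polynomial denominator x dominates the logarithmic numerator (any positive power of x ≫ ln^3(x) as x → ∞), so the quotient → 0.
Limit = 0.

Final answer: 0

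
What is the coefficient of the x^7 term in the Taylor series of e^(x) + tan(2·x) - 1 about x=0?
Expand to order 7: e^(x) + tan(2·x) - 1 = 34817·x^7/5040 + x^6/720 + 171·x^5/40 + x^4/24 + 17·x^3/6 + x^2/2 + 3·x + O(x^8).
The coefficient of x^7 is 34817/5040.

Final answer: 34817/5040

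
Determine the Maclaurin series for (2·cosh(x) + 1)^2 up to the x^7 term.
11·x^6/60 + 3·x^4/2 + 6·x^2 + 9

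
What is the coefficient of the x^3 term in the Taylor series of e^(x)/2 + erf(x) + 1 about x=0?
Expand to order 3: e^(x)/2 + erf(x) + 1 = x^3·(1/12 - 2/(3·√(π))) + x^2/4 + x·(1/2 + 2/√(π)) + 3/2 + O(x^4).
The coefficient of x^3 is 1/12 - 2/(3·√(π)).

Final answer: 1/12 - 2/(3·√(π))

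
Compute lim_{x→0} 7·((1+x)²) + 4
Direct substitution at x = 0 gives 11.

Final answer: 11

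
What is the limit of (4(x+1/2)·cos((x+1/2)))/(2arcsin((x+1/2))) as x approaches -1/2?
Both numerator and denominator → 0 as x → -1/2; this is a 0/0 indeterminate form.
Expand each to leading order near x = -1/2: numerator ~ 4·(x + 1/2), denominator ~ 2·(x + 1/2).
The limit of the ratio is 2.

Final answer: 2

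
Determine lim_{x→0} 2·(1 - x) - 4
Direct substitution at x = 0 gives -2.

Final answer: -2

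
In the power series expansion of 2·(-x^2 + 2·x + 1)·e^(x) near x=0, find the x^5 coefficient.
Expand to order 5: 2·(-x^2 + 2·x + 1)·e^(x) = -3·x^5/20 - x^4/4 + x^3/3 + 3·x^2 + 6·x + 2 + O(x^6).
The coefficient of x^5 is -3/20.

Final answer: -3/20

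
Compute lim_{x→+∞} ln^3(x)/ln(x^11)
This is an ∞/∞ indeterminate form as x → +∞.
Write ln(x^11) = 11·ln(x), reducing the quotient to ln^2(x)/11 → ∞.
Limit = ∞.

Final answer: ∞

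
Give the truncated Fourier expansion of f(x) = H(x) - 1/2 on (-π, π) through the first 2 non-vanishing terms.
2·sin(x)/π + 2·sin(3·x)/(3·π)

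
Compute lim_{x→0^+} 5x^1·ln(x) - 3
The product is a 0·∞ indeterminate form at x → 0⁺.
Rewrite the product as 5·ln(x) / x^(-1) and apply L'Hôpital, or use the standard hierarchy x^(-1) ≫ |ln x| as x → 0⁺.
The indeterminate product → 0, so the limit = -3.

Final answer: -3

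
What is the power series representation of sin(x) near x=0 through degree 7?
-x^7/5040 + x^5/120 - x^3/6 + x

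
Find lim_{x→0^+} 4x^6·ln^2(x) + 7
The product is a 0·∞ indeterminate form at x → 0⁺.
Rewrite the product as 4·ln^2(x) / x^(-6) and apply L'Hôpital, or use the standard hierarchy x^(-6) ≫ |ln x|^2 as x → 0⁺.
The indeterminate product → 0, so the limit = 7.

Final answer: 7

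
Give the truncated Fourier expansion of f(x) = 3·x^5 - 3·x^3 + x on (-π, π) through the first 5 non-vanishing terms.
(-126·π^2 + 6·π^4 + 758)·sin(x) + (-3·π^4 - 28 + 18·π^2)·sin(2·x) + (-58·π^2/9 + 134/27 + 2·π^4)·sin(3·x) + (-3·π^4/2 - 113/64 + 27·π^2/8)·sin(4·x) + (-54·π^2/25 + 574/625 + 6·π^4/5)·sin(5·x)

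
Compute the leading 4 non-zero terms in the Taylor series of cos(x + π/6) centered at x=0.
x^3/12 - √(3)·x^2/4 - x/2 + √(3)/2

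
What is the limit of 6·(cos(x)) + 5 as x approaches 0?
Direct substitution at x = 0 gives 11.

Final answer: 11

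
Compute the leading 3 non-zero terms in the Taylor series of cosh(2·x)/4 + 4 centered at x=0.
x^4/6 + x^2/2 + 17/4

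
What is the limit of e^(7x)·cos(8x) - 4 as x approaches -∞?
Evaluate the dominant behaviour as x → -∞; each term tends to a finite value or vanishes.
Limit = -4.

Final answer: -4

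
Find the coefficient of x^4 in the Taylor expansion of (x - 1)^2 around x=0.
Expand to order 4: (x - 1)^2 = x^2 - 2·x + 1 + O(x^5).
The coefficient of x^4 is 0.

Final answer: 0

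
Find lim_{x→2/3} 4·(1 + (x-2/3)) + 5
Direct substitution at x = 2/3 gives 9.

Final answer: 9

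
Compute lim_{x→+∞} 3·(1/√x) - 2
Evaluate the dominant behaviour as x → +∞; each term tends to a finite value or vanishes.
Limit = -2.

Final answer: -2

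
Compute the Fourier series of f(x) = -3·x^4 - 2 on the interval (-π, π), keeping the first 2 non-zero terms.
(-144 + 24·π^2)·cos(x) - 3·π^4/5 - 2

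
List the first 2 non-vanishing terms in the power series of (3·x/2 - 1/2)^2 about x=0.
1/4 - 3·x/2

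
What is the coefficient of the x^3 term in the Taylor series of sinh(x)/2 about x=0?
Expand to order 3: sinh(x)/2 = x^3/12 + x/2 + O(x^4).
The coefficient of x^3 is 1/12.

Final answer: 1/12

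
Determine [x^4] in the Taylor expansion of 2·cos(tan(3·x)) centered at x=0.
Expand to order 4: 2·cos(tan(3·x)) = -189·x^4/4 - 9·x^2 + 2 + O(x^5).
The coefficient of x^4 is -189/4.

Final answer: -189/4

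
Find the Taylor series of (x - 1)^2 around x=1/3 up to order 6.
4/9 - 4·(x - 1/3)/3 + (x - 1/3)^2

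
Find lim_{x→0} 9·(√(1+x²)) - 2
Direct substitution at x = 0 gives 7.

Final answer: 7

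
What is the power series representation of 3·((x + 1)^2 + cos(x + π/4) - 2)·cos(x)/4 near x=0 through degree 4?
x^4·(-13/32 + √(2)/8) + x^3·(-3/4 + √(2)/4) + x^2·(9/8 - 3·√(2)/8) + x·(3/2 - 3·√(2)/8) - 3/4 + 3·√(2)/8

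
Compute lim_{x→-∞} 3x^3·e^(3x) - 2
The product is a 0·∞ indeterminate form at x → -∞.
Rewrite the product as 3x^3 / e^(-3x) (an ∞/∞ form) and apply L'Hôpital, or use the standard hierarchy e^(3|x|) ≫ |x^3| as x → -∞.
The indeterminate product → 0, so the limit = -2.

Final answer: -2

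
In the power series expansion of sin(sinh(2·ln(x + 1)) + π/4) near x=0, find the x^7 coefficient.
Expand to order 7: sin(sinh(2·ln(x + 1)) + π/4) = -382·√(2)·x^7/315 - 173·√(2)·x^6/180 + 59·√(2)·x^5/30 - 13·√(2)·x^4/6 + 4·√(2)·x^3/3 - 3·√(2)·x^2/2 + √(2)·x + √(2)/2 + O(x^8).
The coefficient of x^7 is -382·√(2)/315.

Final answer: -382·√(2)/315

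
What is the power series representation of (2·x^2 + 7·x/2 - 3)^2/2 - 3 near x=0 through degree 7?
2·x^4 + 7·x^3 + x^2/8 - 21·x/2 + 3/2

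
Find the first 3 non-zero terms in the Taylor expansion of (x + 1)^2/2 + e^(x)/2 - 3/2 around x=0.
3·x^2/4 + 3·x/2 - 1/2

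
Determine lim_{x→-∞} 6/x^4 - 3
Evaluate the dominant behaviour as x → -∞; each term tends to a finite value or vanishes.
Limit = -3.

Final answer: -3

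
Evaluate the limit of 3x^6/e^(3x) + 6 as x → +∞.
The quotient is an ∞/∞ indeterminate form as x → +∞.
The exponential denominator e^(3x) dominates the polynomial numerator (e^x ≫ x^6 as x → ∞), so the quotient → 0.
Adding the constant: 0 + 6 = 6. Limit = 6.

Final answer: 6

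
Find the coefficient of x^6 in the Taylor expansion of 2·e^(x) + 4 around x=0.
Expand to order 6: 2·e^(x) + 4 = x^6/360 + x^5/60 + x^4/12 + x^3/3 + x^2 + 2·x + 6 + O(x^7).
The coefficient of x^6 is 1/360.

Final answer: 1/360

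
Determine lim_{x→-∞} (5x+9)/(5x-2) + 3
Evaluate the dominant behaviour as x → -∞; each term tends to a finite value or vanishes.
Limit = 4.

Final answer: 4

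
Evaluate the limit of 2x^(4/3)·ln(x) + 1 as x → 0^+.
The product is a 0·∞ indeterminate form at x → 0⁺.
Rewrite the product as 2·ln(x) / x^(-4/3) and apply L'Hôpital, or use the standard hierarchy x^(-4/3) ≫ |ln x| as x → 0⁺.
The indeterminate product → 0, so the limit = 1.

Final answer: 1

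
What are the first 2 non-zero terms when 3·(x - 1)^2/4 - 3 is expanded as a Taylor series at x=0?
-3·x/2 - 9/4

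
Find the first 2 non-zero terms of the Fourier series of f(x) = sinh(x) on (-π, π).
sin(x)·sinh(π)/π - 4·sin(2·x)·sinh(π)/(5·π)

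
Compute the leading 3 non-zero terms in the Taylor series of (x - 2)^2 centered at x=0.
x^2 - 4·x + 4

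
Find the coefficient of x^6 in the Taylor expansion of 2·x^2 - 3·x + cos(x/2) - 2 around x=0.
Expand to order 6: 2·x^2 - 3·x + cos(x/2) - 2 = -x^6/46080 + x^4/384 + 15·x^2/8 - 3·x - 1 + O(x^7).
The coefficient of x^6 is -1/46080.

Final answer: -1/46080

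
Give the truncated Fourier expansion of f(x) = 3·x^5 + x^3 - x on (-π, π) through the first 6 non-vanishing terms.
(-118·π^2 + 6·π^4 + 706)·sin(x) + (-3·π^4 - 20 + 14·π^2)·sin(2·x) + (-34·π^2/9 + 50/27 + 2·π^4)·sin(3·x) + (-3·π^4/2 - 1/64 + 11·π^2/8)·sin(4·x) + (-14·π^2/25 - 166/625 + 6·π^4/5)·sin(5·x) + (-π^4 + 8/27 + 2·π^2/9)·sin(6·x)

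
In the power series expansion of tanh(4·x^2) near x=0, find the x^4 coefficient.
Expand to order 4: tanh(4·x^2) = 4·x^2 + O(x^5).
The coefficient of x^4 is 0.

Final answer: 0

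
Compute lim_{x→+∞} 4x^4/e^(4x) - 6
The quotient is an ∞/∞ indeterminate form as x → +∞.
The exponential denominator e^(4x) dominates the polynomial numerator (e^x ≫ x^4 as x → ∞), so the quotient → 0.
Adding the constant: 0 - 6 = -6. Limit = -6.

Final answer: -6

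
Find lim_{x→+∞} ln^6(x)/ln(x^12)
This is an ∞/∞ indeterminate form as x → +∞.
Write ln(x^12) = 12·ln(x), reducing the quotient to ln^5(x)/12 → ∞.
Limit = ∞.

Final answer: ∞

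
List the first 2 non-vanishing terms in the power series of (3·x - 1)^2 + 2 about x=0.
3 - 6·x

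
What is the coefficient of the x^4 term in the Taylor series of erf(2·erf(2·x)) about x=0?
Expand to order 4: erf(2·erf(2·x)) = x^3·(-1024/(3·π^2) - 64/(3·π)) + 16·x/π + O(x^5).
The coefficient of x^4 is 0.

Final answer: 0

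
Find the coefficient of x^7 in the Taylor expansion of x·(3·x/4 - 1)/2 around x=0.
Expand to order 7: x·(3·x/4 - 1)/2 = 3·x^2/8 - x/2 + O(x^8).
The coefficient of x^7 is 0.

Final answer: 0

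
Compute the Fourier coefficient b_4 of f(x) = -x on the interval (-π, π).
b_4 = (1/π) ∫_{-π}^{π} f(x)·sin(4x) dx.
Evaluate the integral (use parity and integration by parts as needed): b_4 = 1/2.

Final answer: 1/2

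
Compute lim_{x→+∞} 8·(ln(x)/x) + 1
Evaluate the dominant behaviour as x → +∞; each term tends to a finite value or vanishes.
Limit = 1.

Final answer: 1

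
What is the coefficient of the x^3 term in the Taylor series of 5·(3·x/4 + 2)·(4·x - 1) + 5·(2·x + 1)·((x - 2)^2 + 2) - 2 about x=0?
Expand to order 3: 5·(3·x/4 + 2)·(4·x - 1) + 5·(2·x + 1)·((x - 2)^2 + 2) - 2 = 10·x^3 - 20·x^2 + 305·x/4 + 18 + O(x^4).
The coefficient of x^3 is 10.

Final answer: 10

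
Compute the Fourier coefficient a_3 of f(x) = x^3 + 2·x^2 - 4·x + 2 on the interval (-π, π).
a_3 = (1/π) ∫_{-π}^{π} f(x)·cos(3x) dx.
Evaluate the integral (use parity and integration by parts as needed): a_3 = -8/9.

Final answer: -8/9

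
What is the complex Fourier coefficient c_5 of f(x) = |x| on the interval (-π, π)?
Compute the real Fourier coefficients first: a_5 = -4/(25·π), b_5 = 0.
Then c_5 = (a_5 − i·b_5)/2 = -2/(25·π).

Final answer: -2/(25·π)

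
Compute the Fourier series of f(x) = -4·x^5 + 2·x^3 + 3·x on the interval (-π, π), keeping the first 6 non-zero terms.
(-978 - 8·π^4 + 164·π^2)·sin(x) + (-22·π^2 + 30 + 4·π^4)·sin(2·x) + (-8·π^4/3 - 230/81 + 196·π^2/27)·sin(3·x) + (-7·π^2/2 - 3/16 + 2·π^4)·sin(4·x) + (-8·π^4/5 + 438/625 + 52·π^2/25)·sin(5·x) + (-38·π^2/27 - 62/81 + 4·π^4/3)·sin(6·x)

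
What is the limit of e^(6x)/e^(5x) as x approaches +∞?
This is an ∞/∞ indeterminate form as x → +∞.
Rewrite e^(6x)/e^(5x) = e^((6−5)x) = e^(x); the exponent coefficient is 1 > 0 so e^(x) → ∞.
Limit = ∞.

Final answer: ∞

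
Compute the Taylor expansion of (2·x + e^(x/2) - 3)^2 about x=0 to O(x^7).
53·x^6/23040 + 11·x^5/640 + 7·x^4/64 + 13·x^3/24 + 23·x^2/4 - 10·x + 4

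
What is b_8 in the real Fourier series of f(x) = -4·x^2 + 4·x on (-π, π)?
b_8 = (1/π) ∫_{-π}^{π} f(x)·sin(8x) dx.
Evaluate the integral (use parity and integration by parts as needed): b_8 = -1.

Final answer: -1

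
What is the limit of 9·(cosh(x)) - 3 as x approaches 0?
Direct substitution at x = 0 gives 6.

Final answer: 6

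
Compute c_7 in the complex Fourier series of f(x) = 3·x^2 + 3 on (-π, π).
Compute the real Fourier coefficients first: a_7 = -12/49, b_7 = 0.
Then c_7 = (a_7 − i·b_7)/2 = -6/49.

Final answer: -6/49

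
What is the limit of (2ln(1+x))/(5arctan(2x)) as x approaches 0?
Both numerator and denominator → 0 as x → 0; this is a 0/0 indeterminate form.
Expand each to leading order near x = 0: numerator ~ 2·x, denominator ~ 10·x.
The limit of the ratio is 1/5.

Final answer: 1/5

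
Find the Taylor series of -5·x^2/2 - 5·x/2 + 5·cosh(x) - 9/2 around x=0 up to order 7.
x^6/144 + 5·x^4/24 - 5·x/2 + 1/2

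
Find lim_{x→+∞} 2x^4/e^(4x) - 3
The quotient is an ∞/∞ indeterminate form as x → +∞.
The exponential denominator e^(4x) dominates the polynomial numerator (e^x ≫ x^4 as x → ∞), so the quotient → 0.
Adding the constant: 0 - 3 = -3. Limit = -3.

Final answer: -3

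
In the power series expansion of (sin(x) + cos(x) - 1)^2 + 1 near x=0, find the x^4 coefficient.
Expand to order 4: (sin(x) + cos(x) - 1)^2 + 1 = -x^4/12 - x^3 + x^2 + 1 + O(x^5).
The coefficient of x^4 is -1/12.

Final answer: -1/12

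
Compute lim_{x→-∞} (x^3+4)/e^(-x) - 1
The quotient is an ∞/∞ indeterminate form as x → -∞.
Compare growth rates of the dominant terms (exponentials ≫ polynomials ≫ logarithms), or apply L'Hôpital's rule; the quotient → 0.
Adding the constant: 0 - 1 = -1. Limit = -1.

Final answer: -1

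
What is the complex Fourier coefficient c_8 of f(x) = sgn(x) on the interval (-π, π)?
Compute the real Fourier coefficients first: a_8 = 0, b_8 = 0.
Then c_8 = (a_8 − i·b_8)/2 = 0.

Final answer: 0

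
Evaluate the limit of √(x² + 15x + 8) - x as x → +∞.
This is an ∞ − ∞ indeterminate form.
Multiply and divide by the conjugate √(x²+15x + 8) + x; the x² terms cancel, leaving (15x + 8)/(√(x²+15x + 8)+x) → 15/2.
Limit = 15/2.

Final answer: 15/2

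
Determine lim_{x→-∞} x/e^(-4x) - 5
The quotient is an ∞/∞ indeterminate form as x → -∞.
Compare growth rates of the dominant terms (exponentials ≫ polynomials ≫ logarithms), or apply L'Hôpital's rule; the quotient → 0.
Adding the constant: 0 - 5 = -5. Limit = -5.

Final answer: -5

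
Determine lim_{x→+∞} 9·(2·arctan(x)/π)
Evaluate the dominant behaviour as x → +∞; each term tends to a finite value or vanishes.
Limit = 9.

Final answer: 9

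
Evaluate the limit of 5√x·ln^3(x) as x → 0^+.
This is a 0·∞ indeterminate form at x → 0⁺.
Rewrite the product as 5·ln^3(x) / x^(-1/2) and apply L'Hôpital, or use the standard hierarchy x^(-1/2) ≫ |ln x|^3 as x → 0⁺.
The indeterminate product → 0, so the limit = 0.

Final answer: 0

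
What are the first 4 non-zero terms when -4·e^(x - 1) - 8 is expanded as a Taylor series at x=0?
-2·x^3·e^(-1)/3 - 2·x^2·e^(-1) - 4·x·e^(-1) - 8 - 4·e^(-1)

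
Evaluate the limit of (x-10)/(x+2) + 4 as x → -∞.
Evaluate the dominant behaviour as x → -∞; each term tends to a finite value or vanishes.
Limit = 5.

Final answer: 5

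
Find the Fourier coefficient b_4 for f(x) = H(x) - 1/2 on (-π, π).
b_4 = (1/π) ∫_{-π}^{π} f(x)·sin(4x) dx.
Evaluate the integral (use parity and integration by parts as needed): b_4 = 0.

Final answer: 0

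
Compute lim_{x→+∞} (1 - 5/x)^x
As x → +∞: this is the defining limit (1 - 5/x)^x → e^(-5).
Limit = e^(-5).

Final answer: e^(-5)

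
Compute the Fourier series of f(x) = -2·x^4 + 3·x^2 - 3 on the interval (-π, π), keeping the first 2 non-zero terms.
(-108 + 16·π^2)·cos(x) - 2·π^4/5 - 3 + π^2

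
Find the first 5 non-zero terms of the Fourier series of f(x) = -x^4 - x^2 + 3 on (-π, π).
(-44 + 8·π^2)·cos(x) + (2 - 2·π^2)·cos(2·x) + (-4/27 + 8·π^2/9)·cos(3·x) + (-π^2/2 - 1/16)·cos(4·x) - π^4/5 - π^2/3 + 3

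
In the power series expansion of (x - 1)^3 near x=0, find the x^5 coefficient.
Expand to order 5: (x - 1)^3 = x^3 - 3·x^2 + 3·x - 1 + O(x^6).
The coefficient of x^5 is 0.

Final answer: 0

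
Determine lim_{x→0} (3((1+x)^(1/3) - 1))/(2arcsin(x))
Both numerator and denominator → 0 as x → 0; this is a 0/0 indeterminate form.
Expand each to leading order near x = 0: numerator ~ x, denominator ~ 2·x.
The limit of the ratio is 1/2.

Final answer: 1/2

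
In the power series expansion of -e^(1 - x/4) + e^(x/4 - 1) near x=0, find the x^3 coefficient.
Expand to order 3: -e^(1 - x/4) + e^(x/4 - 1) = x^3·(e^(-1)/384 + e/384) + x^2·(-e/32 + e^(-1)/32) + x·(e^(-1)/4 + e/4) - e + e^(-1) + O(x^4).
The coefficient of x^3 is e^(-1)/384 + e/384.

Final answer: e^(-1)/384 + e/384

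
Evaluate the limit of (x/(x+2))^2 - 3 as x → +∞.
As x → +∞: x/(x+2) = 1/(1 + 2/x) → 1, and the 2nd power of a limit-1 base also → 1; with the additive constant, 1 - 3 = -2.
Limit = -2.

Final answer: -2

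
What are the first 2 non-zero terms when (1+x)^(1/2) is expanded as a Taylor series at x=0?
x/2 + 1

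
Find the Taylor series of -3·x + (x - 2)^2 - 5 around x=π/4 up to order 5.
-7·π/4 - 1 + π^2/16 + (-7 + π/2)·(x - π/4) + (x - π/4)^2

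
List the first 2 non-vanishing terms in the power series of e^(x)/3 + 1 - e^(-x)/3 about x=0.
2·x/3 + 1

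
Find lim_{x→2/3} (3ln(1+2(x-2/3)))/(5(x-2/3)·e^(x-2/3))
Both numerator and denominator → 0 as x → 2/3; this is a 0/0 indeterminate form.
Expand each to leading order near x = 2/3: numerator ~ 6·(x - 2/3), denominator ~ 5·(x - 2/3).
The limit of the ratio is 6/5.

Final answer: 6/5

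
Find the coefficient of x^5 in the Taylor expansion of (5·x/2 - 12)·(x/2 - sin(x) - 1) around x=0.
Expand to order 5: (5·x/2 - 12)·(x/2 - sin(x) - 1) = x^5/10 + 5·x^4/12 - 2·x^3 - 5·x^2/4 + 7·x/2 + 12 + O(x^6).
The coefficient of x^5 is 1/10.

Final answer: 1/10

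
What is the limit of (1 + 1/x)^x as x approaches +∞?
As x → +∞: this is the defining limit (1 + 1/x)^x → e^1.
Limit = e.

Final answer: e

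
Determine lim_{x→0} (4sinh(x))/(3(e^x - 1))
Both numerator and denominator → 0 as x → 0; this is a 0/0 indeterminate form.
Expand each to leading order near x = 0: numerator ~ 4·x, denominator ~ 3·x.
The limit of the ratio is 4/3.

Final answer: 4/3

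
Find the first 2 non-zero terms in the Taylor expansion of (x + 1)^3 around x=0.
3·x + 1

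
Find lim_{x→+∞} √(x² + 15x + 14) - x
This is an ∞ − ∞ indeterminate form.
Multiply and divide by the conjugate √(x²+15x + 14) + x; the x² terms cancel, leaving (15x + 14)/(√(x²+15x + 14)+x) → 15/2.
Limit = 15/2.

Final answer: 15/2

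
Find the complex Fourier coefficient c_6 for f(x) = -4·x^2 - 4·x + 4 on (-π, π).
Compute the real Fourier coefficients first: a_6 = -4/9, b_6 = 4/3.
Then c_6 = (a_6 − i·b_6)/2 = -2/9 - 2·i/3.

Final answer: -2/9 - 2·i/3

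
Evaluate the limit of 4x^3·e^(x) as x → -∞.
This is a 0·∞ indeterminate form at x → -∞.
Rewrite the product as 4x^3 / e^(-x) (an ∞/∞ form) and apply L'Hôpital, or use the standard hierarchy e^(|x|) ≫ |x^3| as x → -∞.
The indeterminate product → 0, so the limit = 0.

Final answer: 0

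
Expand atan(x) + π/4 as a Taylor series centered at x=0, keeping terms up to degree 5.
x^5/5 - x^3/3 + x + π/4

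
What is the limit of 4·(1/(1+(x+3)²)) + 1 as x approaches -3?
Direct substitution at x = -3 gives 5.

Final answer: 5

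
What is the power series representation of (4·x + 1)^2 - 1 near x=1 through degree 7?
24 + 40·(x - 1) + 16·(x - 1)^2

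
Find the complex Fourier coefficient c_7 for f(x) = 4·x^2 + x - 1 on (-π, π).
Compute the real Fourier coefficients first: a_7 = -16/49, b_7 = 2/7.
Then c_7 = (a_7 − i·b_7)/2 = -8/49 - i/7.

Final answer: -8/49 - i/7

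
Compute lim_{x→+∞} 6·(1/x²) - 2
Evaluate the dominant behaviour as x → +∞; each term tends to a finite value or vanishes.
Limit = -2.

Final answer: -2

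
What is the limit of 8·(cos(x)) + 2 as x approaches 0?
Direct substitution at x = 0 gives 10.

Final answer: 10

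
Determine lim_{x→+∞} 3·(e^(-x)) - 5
Evaluate the dominant behaviour as x → +∞; each term tends to a finite value or vanishes.
Limit = -5.

Final answer: -5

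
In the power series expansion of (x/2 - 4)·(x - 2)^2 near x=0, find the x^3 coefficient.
Expand to order 3: (x/2 - 4)·(x - 2)^2 = x^3/2 - 6·x^2 + 18·x - 16 + O(x^4).
The coefficient of x^3 is 1/2.

Final answer: 1/2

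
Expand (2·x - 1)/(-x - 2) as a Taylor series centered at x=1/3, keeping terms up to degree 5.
1/7 - 45·(x - 1/3)/49 + 135·(x - 1/3)^2/343 - 405·(x - 1/3)^3/2401 + 1215·(x - 1/3)^4/16807 - 3645·(x - 1/3)^5/117649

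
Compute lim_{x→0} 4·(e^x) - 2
Direct substitution at x = 0 gives 2.

Final answer: 2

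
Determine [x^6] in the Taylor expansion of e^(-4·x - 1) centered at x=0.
Expand to order 6: e^(-4·x - 1) = 256·x^6·e^(-1)/45 - 128·x^5·e^(-1)/15 + 32·x^4·e^(-1)/3 - 32·x^3·e^(-1)/3 + 8·x^2·e^(-1) - 4·x·e^(-1) + e^(-1) + O(x^7).
The coefficient of x^6 is 256·e^(-1)/45.

Final answer: 256·e^(-1)/45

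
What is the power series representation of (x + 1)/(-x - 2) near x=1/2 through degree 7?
-3/5 - 4·(x - 1/2)/25 + 8·(x - 1/2)^2/125 - 16·(x - 1/2)^3/625 + 32·(x - 1/2)^4/3125 - 64·(x - 1/2)^5/15625 + 128·(x - 1/2)^6/78125 - 256·(x - 1/2)^7/390625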